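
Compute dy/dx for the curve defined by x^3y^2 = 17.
Differentiate the relation implicitly: treat y = y(x) and apply the chain rule, so every y-derivative picks up a y' = dy/dx factor.

With everything moved to the left-hand side, differentiate term by term:
  d/dx[x^3y^2] = 2x^3y·y' + 3x^2y^2
  d/dx[-17] = 0

Separating the contributions that come from x directly and those that come through y:
  without y':      3x^2y^2
  multiplying y':  2x^3y

so (3x^2y^2) + (2x^3y)·y' = 0, and therefore
  dy/dx = -(3x^2y^2)/(2x^3y) = -3y/(2x)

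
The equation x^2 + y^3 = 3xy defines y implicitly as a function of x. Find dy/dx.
Differentiate both sides with respect to x, treating y as y(x). By the chain rule, any term containing y contributes a factor of y' = dy/dx when we differentiate it.

Move every term to one side and write the relation as F(x, y) = 0. Term by term,
  d/dx[x^2] = 2x
  d/dx[-3xy] = -3x·y' - 3y
  d/dx[y^3] = 3y^2·y'

The pieces without y' make up ∂F/∂x and the coefficient of y' is ∂F/∂y:
  ∂F/∂x = 2x - 3y,
  ∂F/∂y = -3x + 3y^2.

Since d/dx[F] = ∂F/∂x + (∂F/∂y)·y' = 0, solve for y':
  (∂F/∂y)·y' = -∂F/∂x
  dy/dx = -(∂F/∂x)/(∂F/∂y) = -(2x - 3y)/(-3x + 3y^2) = (2x/3 - y)/(x - y^2)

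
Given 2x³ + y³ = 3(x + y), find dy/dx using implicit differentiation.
Apply d/dx to both sides, remembering that y depends on x. Each occurrence of y therefore brings in a y' = dy/dx via the chain rule.

With F(x, y) equal to the left-hand side minus the right, differentiate F term by term:
  d/dx[2x^3] = 6x^2
  d/dx[-3x] = -3
  d/dx[y^3] = 3y^2·y'
  d/dx[-3y] = -3·y'
Adding these up, d/dx[F] = 0 becomes
  (6x^2 - 3) + (3y^2 - 3)·y' = 0,
so isolating y',
  dy/dx = -(6x^2 - 3)/(3y^2 - 3) = (1 - 2x^2)/(y^2 - 1)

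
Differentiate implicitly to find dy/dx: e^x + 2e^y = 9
Apply d/dx to both sides, remembering that y depends on x. Each occurrence of y therefore brings in a y' = dy/dx via the chain rule.

With F(x, y) equal to the left-hand side minus the right, differentiate F term by term:
  d/dx[e^(x)] = e^(x)
  d/dx[2e^(y)] = 2·y'·e^(y)
  d/dx[-9] = 0
Adding these up, d/dx[F] = 0 becomes
  (e^(x)) + (2e^(y))·y' = 0,
so isolating y',
  dy/dx = -(e^(x))/(2e^(y)) = -e^(x - y)/2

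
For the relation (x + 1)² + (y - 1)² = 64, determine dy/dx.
Differentiate both sides with respect to x, treating y as y(x). By the chain rule, any term containing y contributes a factor of y' = dy/dx when we differentiate it.

Move every term to one side and write the relation as F(x, y) = 0. Term by term,
  d/dx[(x + 1)^2] = 2x + 2
  d/dx[(y - 1)^2] = 2·y'(y - 1)
  d/dx[-64] = 0

The pieces without y' make up ∂F/∂x and the coefficient of y' is ∂F/∂y:
  ∂F/∂x = 2x + 2,
  ∂F/∂y = 2y - 2.

Since d/dx[F] = ∂F/∂x + (∂F/∂y)·y' = 0, solve for y':
  (∂F/∂y)·y' = -∂F/∂x
  dy/dx = -(∂F/∂x)/(∂F/∂y) = -(2x + 2)/(2y - 2) = (-x - 1)/(y - 1)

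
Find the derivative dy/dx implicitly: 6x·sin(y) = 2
Differentiate the relation implicitly: treat y = y(x) and apply the chain rule, so every y-derivative picks up a y' = dy/dx factor.

With everything moved to the left-hand side, differentiate term by term:
  d/dx[6x·sin(y)] = 6x·y'·cos(y) + 6sin(y)
  d/dx[-2] = 0

Separating the contributions that come from x directly and those that come through y:
  without y':      6sin(y)
  multiplying y':  6x·cos(y)

so (6sin(y)) + (6x·cos(y))·y' = 0, and therefore
  dy/dx = -(6sin(y))/(6x·cos(y)) = -tan(y)/x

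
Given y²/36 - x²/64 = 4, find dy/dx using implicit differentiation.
Take d/dx of both sides. Since y is implicitly a function of x, the chain rule attaches a y' = dy/dx factor whenever we differentiate through y.

Set F(x, y) = (left side) − (right side), so the curve is F = 0. Differentiating each term of F:
  d/dx[-x^2/64] = -x/32
  d/dx[y^2/36] = y·y'/18
  d/dx[-4] = 0

Collecting, the y'-free part is the partial derivative in x and the y' coefficient is the partial derivative in y:
  ∂F/∂x = -x/32
  ∂F/∂y = y/18

so d/dx[F(x, y(x))] = ∂F/∂x + (∂F/∂y)·y' = 0. Rearranging,
  dy/dx = -(∂F/∂x)/(∂F/∂y) = -(-x/32)/(y/18) = 9x/(16y)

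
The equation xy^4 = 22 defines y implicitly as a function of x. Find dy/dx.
Take d/dx of both sides. Since y is implicitly a function of x, the chain rule attaches a y' = dy/dx factor whenever we differentiate through y.

Set F(x, y) = (left side) − (right side), so the curve is F = 0. Differentiating each term of F:
  d/dx[xy^4] = 4xy^3·y' + y^4
  d/dx[-22] = 0

Collecting, the y'-free part is the partial derivative in x and the y' coefficient is the partial derivative in y:
  ∂F/∂x = y^4
  ∂F/∂y = 4xy^3

so d/dx[F(x, y(x))] = ∂F/∂x + (∂F/∂y)·y' = 0. Rearranging,
  dy/dx = -(∂F/∂x)/(∂F/∂y) = -(y^4)/(4xy^3) = -y/(4x)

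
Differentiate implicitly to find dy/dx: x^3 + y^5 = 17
Differentiate the relation implicitly: treat y = y(x) and apply the chain rule, so every y-derivative picks up a y' = dy/dx factor.

With everything moved to the left-hand side, differentiate term by term:
  d/dx[x^3] = 3x^2
  d/dx[y^5] = 5y^4·y'
  d/dx[-17] = 0

Separating the contributions that come from x directly and those that come through y:
  without y':      3x^2
  multiplying y':  5y^4

so (3x^2) + (5y^4)·y' = 0, and therefore
  dy/dx = -(3x^2)/(5y^4) = -3x^2/(5y^4)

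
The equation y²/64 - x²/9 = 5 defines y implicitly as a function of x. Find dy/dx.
Differentiate the relation implicitly: treat y = y(x) and apply the chain rule, so every y-derivative picks up a y' = dy/dx factor.

With everything moved to the left-hand side, differentiate term by term:
  d/dx[-x^2/9] = -2x/9
  d/dx[y^2/64] = y·y'/32
  d/dx[-5] = 0

Separating the contributions that come from x directly and those that come through y:
  without y':      -2x/9
  multiplying y':  y/32

so (-2x/9) + (y/32)·y' = 0, and therefore
  dy/dx = -(-2x/9)/(y/32) = 64x/(9y)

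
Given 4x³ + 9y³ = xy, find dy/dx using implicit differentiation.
Differentiate the relation implicitly: treat y = y(x) and apply the chain rule, so every y-derivative picks up a y' = dy/dx factor.

With everything moved to the left-hand side, differentiate term by term:
  d/dx[4x^3] = 12x^2
  d/dx[-xy] = -x·y' - y
  d/dx[9y^3] = 27y^2·y'

Separating the contributions that come from x directly and those that come through y:
  without y':      12x^2 - y
  multiplying y':  -x + 27y^2

so (12x^2 - y) + (-x + 27y^2)·y' = 0, and therefore
  dy/dx = -(12x^2 - y)/(-x + 27y^2) = (12x^2 - y)/(x - 27y^2)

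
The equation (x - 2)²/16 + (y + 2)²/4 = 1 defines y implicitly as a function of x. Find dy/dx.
Apply d/dx to both sides, remembering that y depends on x. Each occurrence of y therefore brings in a y' = dy/dx via the chain rule.

With F(x, y) equal to the left-hand side minus the right, differentiate F term by term:
  d/dx[(x - 2)^2/16] = x/8 - 1/4
  d/dx[(y + 2)^2/4] = y'(y + 2)/2
  d/dx[-1] = 0
Adding these up, d/dx[F] = 0 becomes
  (x/8 - 1/4) + (y/2 + 1)·y' = 0,
so isolating y',
  dy/dx = -(x/8 - 1/4)/(y/2 + 1)
        = -((x - 2)/8)/((y + 2)/2) = (2 - x)/(4(y + 2))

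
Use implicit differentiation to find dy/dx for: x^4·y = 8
Differentiate the relation implicitly: treat y = y(x) and apply the chain rule, so every y-derivative picks up a y' = dy/dx factor.

With everything moved to the left-hand side, differentiate term by term:
  d/dx[x^4y] = x^4·y' + 4x^3y
  d/dx[-8] = 0

Separating the contributions that come from x directly and those that come through y:
  without y':      4x^3y
  multiplying y':  x^4

so (4x^3y) + (x^4)·y' = 0, and therefore
  dy/dx = -(4x^3y)/(x^4) = -4y/x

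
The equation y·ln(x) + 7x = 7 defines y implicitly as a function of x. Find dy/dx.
Apply d/dx to both sides, remembering that y depends on x. Each occurrence of y therefore brings in a y' = dy/dx via the chain rule.

With F(x, y) equal to the left-hand side minus the right, differentiate F term by term:
  d/dx[7x] = 7
  d/dx[y·ln(x)] = y'·ln(x) + y/x
  d/dx[-7] = 0
Adding these up, d/dx[F] = 0 becomes
  (7 + y/x) + (ln(x))·y' = 0,
so isolating y',
  dy/dx = -(7 + y/x)/(ln(x))
        = -((7x + y)/x)/(ln(x)) = (-7x - y)/(x·ln(x))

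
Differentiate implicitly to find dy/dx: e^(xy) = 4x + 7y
Take d/dx of both sides. Since y is implicitly a function of x, the chain rule attaches a y' = dy/dx factor whenever we differentiate through y.

Set F(x, y) = (left side) − (right side), so the curve is F = 0. Differentiating each term of F:
  d/dx[-4x] = -4
  d/dx[-7y] = -7·y'
  d/dx[e^(xy)] = (x·y' + y)·e^(xy)

Collecting, the y'-free part is the partial derivative in x and the y' coefficient is the partial derivative in y:
  ∂F/∂x = y·e^(xy) - 4
  ∂F/∂y = x·e^(xy) - 7

so d/dx[F(x, y(x))] = ∂F/∂x + (∂F/∂y)·y' = 0. Rearranging,
  dy/dx = -(∂F/∂x)/(∂F/∂y) = -(y·e^(xy) - 4)/(x·e^(xy) - 7) = (-y·e^(xy) + 4)/(x·e^(xy) - 7)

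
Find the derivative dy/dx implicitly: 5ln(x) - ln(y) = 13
Differentiate the relation implicitly: treat y = y(x) and apply the chain rule, so every y-derivative picks up a y' = dy/dx factor.

With everything moved to the left-hand side, differentiate term by term:
  d/dx[5ln(x)] = 5/x
  d/dx[-ln(y)] = -y'/y
  d/dx[-13] = 0

Separating the contributions that come from x directly and those that come through y:
  without y':      5/x
  multiplying y':  -1/y

so (5/x) + (-1/y)·y' = 0, and therefore
  dy/dx = -(5/x)/(-1/y) = 5y/x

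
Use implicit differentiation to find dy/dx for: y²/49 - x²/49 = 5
Differentiate the relation implicitly: treat y = y(x) and apply the chain rule, so every y-derivative picks up a y' = dy/dx factor.

With everything moved to the left-hand side, differentiate term by term:
  d/dx[-x^2/49] = -2x/49
  d/dx[y^2/49] = 2y·y'/49
  d/dx[-5] = 0

Separating the contributions that come from x directly and those that come through y:
  without y':      -2x/49
  multiplying y':  2y/49

so (-2x/49) + (2y/49)·y' = 0, and therefore
  dy/dx = -(-2x/49)/(2y/49) = x/y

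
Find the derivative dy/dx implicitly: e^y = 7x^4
Differentiate the relation implicitly: treat y = y(x) and apply the chain rule, so every y-derivative picks up a y' = dy/dx factor.

With everything moved to the left-hand side, differentiate term by term:
  d/dx[-7x^4] = -28x^3
  d/dx[e^(y)] = y'·e^(y)

Separating the contributions that come from x directly and those that come through y:
  without y':      -28x^3
  multiplying y':  e^(y)

so (-28x^3) + (e^(y))·y' = 0, and therefore
  dy/dx = -(-28x^3)/(e^(y)) = 28x^3e^(-y)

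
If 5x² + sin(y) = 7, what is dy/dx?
Differentiate the relation implicitly: treat y = y(x) and apply the chain rule, so every y-derivative picks up a y' = dy/dx factor.

With everything moved to the left-hand side, differentiate term by term:
  d/dx[5x^2] = 10x
  d/dx[sin(y)] = y'·cos(y)
  d/dx[-7] = 0

Separating the contributions that come from x directly and those that come through y:
  without y':      10x
  multiplying y':  cos(y)

so (10x) + (cos(y))·y' = 0, and therefore
  dy/dx = -(10x)/(cos(y)) = -10x/cos(y)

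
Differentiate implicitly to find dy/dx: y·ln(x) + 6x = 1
Take d/dx of both sides. Since y is implicitly a function of x, the chain rule attaches a y' = dy/dx factor whenever we differentiate through y.

Set F(x, y) = (left side) − (right side), so the curve is F = 0. Differentiating each term of F:
  d/dx[6x] = 6
  d/dx[y·ln(x)] = y'·ln(x) + y/x
  d/dx[-1] = 0

Collecting, the y'-free part is the partial derivative in x and the y' coefficient is the partial derivative in y:
  ∂F/∂x = 6 + y/x
  ∂F/∂y = ln(x)

so d/dx[F(x, y(x))] = ∂F/∂x + (∂F/∂y)·y' = 0. Rearranging,
  dy/dx = -(∂F/∂x)/(∂F/∂y) = -(6 + y/x)/(ln(x))
        = -((6x + y)/x)/(ln(x)) = (-6x - y)/(x·ln(x))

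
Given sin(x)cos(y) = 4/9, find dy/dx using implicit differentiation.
Apply d/dx to both sides, remembering that y depends on x. Each occurrence of y therefore brings in a y' = dy/dx via the chain rule.

With F(x, y) equal to the left-hand side minus the right, differentiate F term by term:
  d/dx[sin(x)·cos(y)] = -y'·sin(x)·sin(y) + cos(x)·cos(y)
  d/dx[-4/9] = 0
Adding these up, d/dx[F] = 0 becomes
  (cos(x)·cos(y)) + (-sin(x)·sin(y))·y' = 0,
so isolating y',
  dy/dx = -(cos(x)·cos(y))/(-sin(x)·sin(y)) = 1/(tan(x)·tan(y))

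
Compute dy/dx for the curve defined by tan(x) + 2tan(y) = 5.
Differentiate both sides with respect to x, treating y as y(x). By the chain rule, any term containing y contributes a factor of y' = dy/dx when we differentiate it.

Move every term to one side and write the relation as F(x, y) = 0. Term by term,
  d/dx[tan(x)] = tan(x)^2 + 1
  d/dx[2tan(y)] = 2·y'(tan(y)^2 + 1)
  d/dx[-5] = 0

The pieces without y' make up ∂F/∂x and the coefficient of y' is ∂F/∂y:
  ∂F/∂x = tan(x)^2 + 1,
  ∂F/∂y = 2tan(y)^2 + 2.

Since d/dx[F] = ∂F/∂x + (∂F/∂y)·y' = 0, solve for y':
  (∂F/∂y)·y' = -∂F/∂x
  dy/dx = -(∂F/∂x)/(∂F/∂y) = -(tan(x)^2 + 1)/(2tan(y)^2 + 2) = -cos(y)^2/(2cos(x)^2)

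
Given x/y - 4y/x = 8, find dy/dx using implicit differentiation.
Take d/dx of both sides. Since y is implicitly a function of x, the chain rule attaches a y' = dy/dx factor whenever we differentiate through y.

Set F(x, y) = (left side) − (right side), so the curve is F = 0. Differentiating each term of F:
  d/dx[x/y] = -x·y'/y^2 + 1/y
  d/dx[-4y/x] = -4·y'/x + 4y/x^2
  d/dx[-8] = 0

Collecting, the y'-free part is the partial derivative in x and the y' coefficient is the partial derivative in y:
  ∂F/∂x = 1/y + 4y/x^2
  ∂F/∂y = -x/y^2 - 4/x

so d/dx[F(x, y(x))] = ∂F/∂x + (∂F/∂y)·y' = 0. Rearranging,
  dy/dx = -(∂F/∂x)/(∂F/∂y) = -(1/y + 4y/x^2)/(-x/y^2 - 4/x)
        = -((x^2 + 4y^2)/(x^2y))/(-(x^2 + 4y^2)/(xy^2)) = y/x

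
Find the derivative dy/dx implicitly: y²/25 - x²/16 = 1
Differentiate the relation implicitly: treat y = y(x) and apply the chain rule, so every y-derivative picks up a y' = dy/dx factor.

With everything moved to the left-hand side, differentiate term by term:
  d/dx[-x^2/16] = -x/8
  d/dx[y^2/25] = 2y·y'/25
  d/dx[-1] = 0

Separating the contributions that come from x directly and those that come through y:
  without y':      -x/8
  multiplying y':  2y/25

so (-x/8) + (2y/25)·y' = 0, and therefore
  dy/dx = -(-x/8)/(2y/25) = 25x/(16y)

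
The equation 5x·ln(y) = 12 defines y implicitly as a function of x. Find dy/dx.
Differentiate the relation implicitly: treat y = y(x) and apply the chain rule, so every y-derivative picks up a y' = dy/dx factor.

With everything moved to the left-hand side, differentiate term by term:
  d/dx[5x·ln(y)] = 5x·y'/y + 5ln(y)
  d/dx[-12] = 0

Separating the contributions that come from x directly and those that come through y:
  without y':      5ln(y)
  multiplying y':  5x/y

so (5ln(y)) + (5x/y)·y' = 0, and therefore
  dy/dx = -(5ln(y))/(5x/y) = -y·ln(y)/x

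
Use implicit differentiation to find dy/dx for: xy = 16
Apply d/dx to both sides, remembering that y depends on x. Each occurrence of y therefore brings in a y' = dy/dx via the chain rule.

With F(x, y) equal to the left-hand side minus the right, differentiate F term by term:
  d/dx[xy] = x·y' + y
  d/dx[-16] = 0
Adding these up, d/dx[F] = 0 becomes
  (y) + (x)·y' = 0,
so isolating y',
  dy/dx = -(y)/(x) = -y/x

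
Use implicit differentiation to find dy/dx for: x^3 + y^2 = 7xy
Differentiate the relation implicitly: treat y = y(x) and apply the chain rule, so every y-derivative picks up a y' = dy/dx factor.

With everything moved to the left-hand side, differentiate term by term:
  d/dx[x^3] = 3x^2
  d/dx[-7xy] = -7x·y' - 7y
  d/dx[y^2] = 2y·y'

Separating the contributions that come from x directly and those that come through y:
  without y':      3x^2 - 7y
  multiplying y':  -7x + 2y

so (3x^2 - 7y) + (-7x + 2y)·y' = 0, and therefore
  dy/dx = -(3x^2 - 7y)/(-7x + 2y) = (3x^2 - 7y)/(7x - 2y)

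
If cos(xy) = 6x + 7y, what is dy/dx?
Differentiate the relation implicitly: treat y = y(x) and apply the chain rule, so every y-derivative picks up a y' = dy/dx factor.

With everything moved to the left-hand side, differentiate term by term:
  d/dx[-6x] = -6
  d/dx[-7y] = -7·y'
  d/dx[cos(xy)] = -(x·y' + y)·sin(xy)

Separating the contributions that come from x directly and those that come through y:
  without y':      -y·sin(xy) - 6
  multiplying y':  -x·sin(xy) - 7

so (-y·sin(xy) - 6) + (-x·sin(xy) - 7)·y' = 0, and therefore
  dy/dx = -(-y·sin(xy) - 6)/(-x·sin(xy) - 7) = -(y·sin(xy) + 6)/(x·sin(xy) + 7)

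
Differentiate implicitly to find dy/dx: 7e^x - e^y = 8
Apply d/dx to both sides, remembering that y depends on x. Each occurrence of y therefore brings in a y' = dy/dx via the chain rule.

With F(x, y) equal to the left-hand side minus the right, differentiate F term by term:
  d/dx[7e^(x)] = 7e^(x)
  d/dx[-e^(y)] = -y'·e^(y)
  d/dx[-8] = 0
Adding these up, d/dx[F] = 0 becomes
  (7e^(x)) + (-e^(y))·y' = 0,
so isolating y',
  dy/dx = -(7e^(x))/(-e^(y)) = 7e^(x - y)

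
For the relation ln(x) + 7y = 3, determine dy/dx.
Differentiate both sides with respect to x, treating y as y(x). By the chain rule, any term containing y contributes a factor of y' = dy/dx when we differentiate it.

Move every term to one side and write the relation as F(x, y) = 0. Term by term,
  d/dx[7y] = 7·y'
  d/dx[ln(x)] = 1/x
  d/dx[-3] = 0

The pieces without y' make up ∂F/∂x and the coefficient of y' is ∂F/∂y:
  ∂F/∂x = 1/x,
  ∂F/∂y = 7.

Since d/dx[F] = ∂F/∂x + (∂F/∂y)·y' = 0, solve for y':
  (∂F/∂y)·y' = -∂F/∂x
  dy/dx = -(∂F/∂x)/(∂F/∂y) = -(1/x)/(7) = -1/(7x)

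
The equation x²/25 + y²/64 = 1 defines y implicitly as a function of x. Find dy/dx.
Apply d/dx to both sides, remembering that y depends on x. Each occurrence of y therefore brings in a y' = dy/dx via the chain rule.

With F(x, y) equal to the left-hand side minus the right, differentiate F term by term:
  d/dx[x^2/25] = 2x/25
  d/dx[y^2/64] = y·y'/32
  d/dx[-1] = 0
Adding these up, d/dx[F] = 0 becomes
  (2x/25) + (y/32)·y' = 0,
so isolating y',
  dy/dx = -(2x/25)/(y/32) = -64x/(25y)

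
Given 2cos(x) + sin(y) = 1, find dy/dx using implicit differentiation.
Apply d/dx to both sides, remembering that y depends on x. Each occurrence of y therefore brings in a y' = dy/dx via the chain rule.

With F(x, y) equal to the left-hand side minus the right, differentiate F term by term:
  d/dx[sin(y)] = y'·cos(y)
  d/dx[2cos(x)] = -2sin(x)
  d/dx[-1] = 0
Adding these up, d/dx[F] = 0 becomes
  (-2sin(x)) + (cos(y))·y' = 0,
so isolating y',
  dy/dx = -(-2sin(x))/(cos(y)) = 2sin(x)/cos(y)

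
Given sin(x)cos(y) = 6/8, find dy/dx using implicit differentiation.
Apply d/dx to both sides, remembering that y depends on x. Each occurrence of y therefore brings in a y' = dy/dx via the chain rule.

With F(x, y) equal to the left-hand side minus the right, differentiate F term by term:
  d/dx[sin(x)·cos(y)] = -y'·sin(x)·sin(y) + cos(x)·cos(y)
  d/dx[-3/4] = 0
Adding these up, d/dx[F] = 0 becomes
  (cos(x)·cos(y)) + (-sin(x)·sin(y))·y' = 0,
so isolating y',
  dy/dx = -(cos(x)·cos(y))/(-sin(x)·sin(y)) = 1/(tan(x)·tan(y))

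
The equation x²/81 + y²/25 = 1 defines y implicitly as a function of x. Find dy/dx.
Differentiate both sides with respect to x, treating y as y(x). By the chain rule, any term containing y contributes a factor of y' = dy/dx when we differentiate it.

Move every term to one side and write the relation as F(x, y) = 0. Term by term,
  d/dx[x^2/81] = 2x/81
  d/dx[y^2/25] = 2y·y'/25
  d/dx[-1] = 0

The pieces without y' make up ∂F/∂x and the coefficient of y' is ∂F/∂y:
  ∂F/∂x = 2x/81,
  ∂F/∂y = 2y/25.

Since d/dx[F] = ∂F/∂x + (∂F/∂y)·y' = 0, solve for y':
  (∂F/∂y)·y' = -∂F/∂x
  dy/dx = -(∂F/∂x)/(∂F/∂y) = -(2x/81)/(2y/25) = -25x/(81y)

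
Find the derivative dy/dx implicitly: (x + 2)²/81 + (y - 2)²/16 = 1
Differentiate both sides with respect to x, treating y as y(x). By the chain rule, any term containing y contributes a factor of y' = dy/dx when we differentiate it.

Move every term to one side and write the relation as F(x, y) = 0. Term by term,
  d/dx[(x + 2)^2/81] = 2x/81 + 4/81
  d/dx[(y - 2)^2/16] = y'(y - 2)/8
  d/dx[-1] = 0

The pieces without y' make up ∂F/∂x and the coefficient of y' is ∂F/∂y:
  ∂F/∂x = 2x/81 + 4/81,
  ∂F/∂y = y/8 - 1/4.

Since d/dx[F] = ∂F/∂x + (∂F/∂y)·y' = 0, solve for y':
  (∂F/∂y)·y' = -∂F/∂x
  dy/dx = -(∂F/∂x)/(∂F/∂y) = -(2x/81 + 4/81)/(y/8 - 1/4)
        = -(2(x + 2)/81)/((y - 2)/8) = 16(-x - 2)/(81(y - 2))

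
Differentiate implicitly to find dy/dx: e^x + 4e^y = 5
Apply d/dx to both sides, remembering that y depends on x. Each occurrence of y therefore brings in a y' = dy/dx via the chain rule.

With F(x, y) equal to the left-hand side minus the right, differentiate F term by term:
  d/dx[e^(x)] = e^(x)
  d/dx[4e^(y)] = 4·y'·e^(y)
  d/dx[-5] = 0
Adding these up, d/dx[F] = 0 becomes
  (e^(x)) + (4e^(y))·y' = 0,
so isolating y',
  dy/dx = -(e^(x))/(4e^(y)) = -e^(x - y)/4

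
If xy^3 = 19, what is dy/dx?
Differentiate the relation implicitly: treat y = y(x) and apply the chain rule, so every y-derivative picks up a y' = dy/dx factor.

With everything moved to the left-hand side, differentiate term by term:
  d/dx[xy^3] = 3xy^2·y' + y^3
  d/dx[-19] = 0

Separating the contributions that come from x directly and those that come through y:
  without y':      y^3
  multiplying y':  3xy^2

so (y^3) + (3xy^2)·y' = 0, and therefore
  dy/dx = -(y^3)/(3xy^2) = -y/(3x)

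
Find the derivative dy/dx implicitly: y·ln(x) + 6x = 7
Differentiate both sides with respect to x, treating y as y(x). By the chain rule, any term containing y contributes a factor of y' = dy/dx when we differentiate it.

Move every term to one side and write the relation as F(x, y) = 0. Term by term,
  d/dx[6x] = 6
  d/dx[y·ln(x)] = y'·ln(x) + y/x
  d/dx[-7] = 0

The pieces without y' make up ∂F/∂x and the coefficient of y' is ∂F/∂y:
  ∂F/∂x = 6 + y/x,
  ∂F/∂y = ln(x).

Since d/dx[F] = ∂F/∂x + (∂F/∂y)·y' = 0, solve for y':
  (∂F/∂y)·y' = -∂F/∂x
  dy/dx = -(∂F/∂x)/(∂F/∂y) = -(6 + y/x)/(ln(x))
        = -((6x + y)/x)/(ln(x)) = (-6x - y)/(x·ln(x))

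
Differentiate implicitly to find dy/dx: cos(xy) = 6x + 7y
Differentiate the relation implicitly: treat y = y(x) and apply the chain rule, so every y-derivative picks up a y' = dy/dx factor.

With everything moved to the left-hand side, differentiate term by term:
  d/dx[-6x] = -6
  d/dx[-7y] = -7·y'
  d/dx[cos(xy)] = -(x·y' + y)·sin(xy)

Separating the contributions that come from x directly and those that come through y:
  without y':      -y·sin(xy) - 6
  multiplying y':  -x·sin(xy) - 7

so (-y·sin(xy) - 6) + (-x·sin(xy) - 7)·y' = 0, and therefore
  dy/dx = -(-y·sin(xy) - 6)/(-x·sin(xy) - 7) = -(y·sin(xy) + 6)/(x·sin(xy) + 7)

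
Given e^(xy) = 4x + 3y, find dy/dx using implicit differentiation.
Apply d/dx to both sides, remembering that y depends on x. Each occurrence of y therefore brings in a y' = dy/dx via the chain rule.

With F(x, y) equal to the left-hand side minus the right, differentiate F term by term:
  d/dx[-4x] = -4
  d/dx[-3y] = -3·y'
  d/dx[e^(xy)] = (x·y' + y)·e^(xy)
Adding these up, d/dx[F] = 0 becomes
  (y·e^(xy) - 4) + (x·e^(xy) - 3)·y' = 0,
so isolating y',
  dy/dx = -(y·e^(xy) - 4)/(x·e^(xy) - 3) = (-y·e^(xy) + 4)/(x·e^(xy) - 3)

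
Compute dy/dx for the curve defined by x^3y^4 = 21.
Differentiate the relation implicitly: treat y = y(x) and apply the chain rule, so every y-derivative picks up a y' = dy/dx factor.

With everything moved to the left-hand side, differentiate term by term:
  d/dx[x^3y^4] = 4x^3y^3·y' + 3x^2y^4
  d/dx[-21] = 0

Separating the contributions that come from x directly and those that come through y:
  without y':      3x^2y^4
  multiplying y':  4x^3y^3

so (3x^2y^4) + (4x^3y^3)·y' = 0, and therefore
  dy/dx = -(3x^2y^4)/(4x^3y^3) = -3y/(4x)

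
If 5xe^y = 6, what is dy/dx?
Differentiate both sides with respect to x, treating y as y(x). By the chain rule, any term containing y contributes a factor of y' = dy/dx when we differentiate it.

Move every term to one side and write the relation as F(x, y) = 0. Term by term,
  d/dx[5x·e^(y)] = 5x·y'·e^(y) + 5e^(y)
  d/dx[-6] = 0

The pieces without y' make up ∂F/∂x and the coefficient of y' is ∂F/∂y:
  ∂F/∂x = 5e^(y),
  ∂F/∂y = 5x·e^(y).

Since d/dx[F] = ∂F/∂x + (∂F/∂y)·y' = 0, solve for y':
  (∂F/∂y)·y' = -∂F/∂x
  dy/dx = -(∂F/∂x)/(∂F/∂y) = -(5e^(y))/(5x·e^(y)) = -1/x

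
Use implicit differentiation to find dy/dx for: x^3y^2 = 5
Take d/dx of both sides. Since y is implicitly a function of x, the chain rule attaches a y' = dy/dx factor whenever we differentiate through y.

Set F(x, y) = (left side) − (right side), so the curve is F = 0. Differentiating each term of F:
  d/dx[x^3y^2] = 2x^3y·y' + 3x^2y^2
  d/dx[-5] = 0

Collecting, the y'-free part is the partial derivative in x and the y' coefficient is the partial derivative in y:
  ∂F/∂x = 3x^2y^2
  ∂F/∂y = 2x^3y

so d/dx[F(x, y(x))] = ∂F/∂x + (∂F/∂y)·y' = 0. Rearranging,
  dy/dx = -(∂F/∂x)/(∂F/∂y) = -(3x^2y^2)/(2x^3y) = -3y/(2x)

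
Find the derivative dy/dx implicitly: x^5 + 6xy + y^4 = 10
Apply d/dx to both sides, remembering that y depends on x. Each occurrence of y therefore brings in a y' = dy/dx via the chain rule.

With F(x, y) equal to the left-hand side minus the right, differentiate F term by term:
  d/dx[x^5] = 5x^4
  d/dx[6xy] = 6x·y' + 6y
  d/dx[y^4] = 4y^3·y'
  d/dx[-10] = 0
Adding these up, d/dx[F] = 0 becomes
  (5x^4 + 6y) + (6x + 4y^3)·y' = 0,
so isolating y',
  dy/dx = -(5x^4 + 6y)/(6x + 4y^3) = (-5x^4 - 6y)/(2(3x + 2y^3))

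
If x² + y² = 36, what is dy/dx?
Apply d/dx to both sides, remembering that y depends on x. Each occurrence of y therefore brings in a y' = dy/dx via the chain rule.

With F(x, y) equal to the left-hand side minus the right, differentiate F term by term:
  d/dx[x^2] = 2x
  d/dx[y^2] = 2y·y'
  d/dx[-36] = 0
Adding these up, d/dx[F] = 0 becomes
  (2x) + (2y)·y' = 0,
so isolating y',
  dy/dx = -(2x)/(2y) = -x/y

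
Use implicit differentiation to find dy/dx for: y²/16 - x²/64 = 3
Apply d/dx to both sides, remembering that y depends on x. Each occurrence of y therefore brings in a y' = dy/dx via the chain rule.

With F(x, y) equal to the left-hand side minus the right, differentiate F term by term:
  d/dx[-x^2/64] = -x/32
  d/dx[y^2/16] = y·y'/8
  d/dx[-3] = 0
Adding these up, d/dx[F] = 0 becomes
  (-x/32) + (y/8)·y' = 0,
so isolating y',
  dy/dx = -(-x/32)/(y/8) = x/(4y)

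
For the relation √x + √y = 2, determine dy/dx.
Differentiate the relation implicitly: treat y = y(x) and apply the chain rule, so every y-derivative picks up a y' = dy/dx factor.

With everything moved to the left-hand side, differentiate term by term:
  d/dx[√(x)] = 1/(2√(x))
  d/dx[√(y)] = y'/(2√(y))
  d/dx[-2] = 0

Separating the contributions that come from x directly and those that come through y:
  without y':      1/(2√(x))
  multiplying y':  1/(2√(y))

so (1/(2√(x))) + (1/(2√(y)))·y' = 0, and therefore
  dy/dx = -(1/(2√(x)))/(1/(2√(y))) = -√(y)/√(x)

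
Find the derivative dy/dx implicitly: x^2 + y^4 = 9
Differentiate both sides with respect to x, treating y as y(x). By the chain rule, any term containing y contributes a factor of y' = dy/dx when we differentiate it.

Move every term to one side and write the relation as F(x, y) = 0. Term by term,
  d/dx[x^2] = 2x
  d/dx[y^4] = 4y^3·y'
  d/dx[-9] = 0

The pieces without y' make up ∂F/∂x and the coefficient of y' is ∂F/∂y:
  ∂F/∂x = 2x,
  ∂F/∂y = 4y^3.

Since d/dx[F] = ∂F/∂x + (∂F/∂y)·y' = 0, solve for y':
  (∂F/∂y)·y' = -∂F/∂x
  dy/dx = -(∂F/∂x)/(∂F/∂y) = -(2x)/(4y^3) = -x/(2y^3)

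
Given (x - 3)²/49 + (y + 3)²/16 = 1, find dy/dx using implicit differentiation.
Differentiate the relation implicitly: treat y = y(x) and apply the chain rule, so every y-derivative picks up a y' = dy/dx factor.

With everything moved to the left-hand side, differentiate term by term:
  d/dx[(x - 3)^2/49] = 2x/49 - 6/49
  d/dx[(y + 3)^2/16] = y'(y + 3)/8
  d/dx[-1] = 0

Separating the contributions that come from x directly and those that come through y:
  without y':      2x/49 - 6/49
  multiplying y':  y/8 + 3/8

so (2x/49 - 6/49) + (y/8 + 3/8)·y' = 0, and therefore
  dy/dx = -(2x/49 - 6/49)/(y/8 + 3/8)
        = -(2(x - 3)/49)/((y + 3)/8) = 16(3 - x)/(49(y + 3))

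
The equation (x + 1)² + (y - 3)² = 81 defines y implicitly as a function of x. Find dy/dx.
Take d/dx of both sides. Since y is implicitly a function of x, the chain rule attaches a y' = dy/dx factor whenever we differentiate through y.

Set F(x, y) = (left side) − (right side), so the curve is F = 0. Differentiating each term of F:
  d/dx[(x + 1)^2] = 2x + 2
  d/dx[(y - 3)^2] = 2·y'(y - 3)
  d/dx[-81] = 0

Collecting, the y'-free part is the partial derivative in x and the y' coefficient is the partial derivative in y:
  ∂F/∂x = 2x + 2
  ∂F/∂y = 2y - 6

so d/dx[F(x, y(x))] = ∂F/∂x + (∂F/∂y)·y' = 0. Rearranging,
  dy/dx = -(∂F/∂x)/(∂F/∂y) = -(2x + 2)/(2y - 6) = (-x - 1)/(y - 3)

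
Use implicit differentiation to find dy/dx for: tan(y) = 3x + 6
Apply d/dx to both sides, remembering that y depends on x. Each occurrence of y therefore brings in a y' = dy/dx via the chain rule.

With F(x, y) equal to the left-hand side minus the right, differentiate F term by term:
  d/dx[-3x] = -3
  d/dx[tan(y)] = y'(tan(y)^2 + 1)
  d/dx[-6] = 0
Adding these up, d/dx[F] = 0 becomes
  (-3) + (tan(y)^2 + 1)·y' = 0,
so isolating y',
  dy/dx = -(-3)/(tan(y)^2 + 1) = 3cos(y)^2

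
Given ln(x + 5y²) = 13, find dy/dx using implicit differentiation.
Differentiate both sides with respect to x, treating y as y(x). By the chain rule, any term containing y contributes a factor of y' = dy/dx when we differentiate it.

Move every term to one side and write the relation as F(x, y) = 0. Term by term,
  d/dx[ln(x + 5y^2)] = (10y·y' + 1)/(x + 5y^2)
  d/dx[-13] = 0

The pieces without y' make up ∂F/∂x and the coefficient of y' is ∂F/∂y:
  ∂F/∂x = 1/(x + 5y^2),
  ∂F/∂y = 10y/(x + 5y^2).

Since d/dx[F] = ∂F/∂x + (∂F/∂y)·y' = 0, solve for y':
  (∂F/∂y)·y' = -∂F/∂x
  dy/dx = -(∂F/∂x)/(∂F/∂y) = -(1/(x + 5y^2))/(10y/(x + 5y^2)) = -1/(10y)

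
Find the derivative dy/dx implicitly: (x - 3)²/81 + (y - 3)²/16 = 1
Differentiate both sides with respect to x, treating y as y(x). By the chain rule, any term containing y contributes a factor of y' = dy/dx when we differentiate it.

Move every term to one side and write the relation as F(x, y) = 0. Term by term,
  d/dx[(x - 3)^2/81] = 2x/81 - 2/27
  d/dx[(y - 3)^2/16] = y'(y - 3)/8
  d/dx[-1] = 0

The pieces without y' make up ∂F/∂x and the coefficient of y' is ∂F/∂y:
  ∂F/∂x = 2x/81 - 2/27,
  ∂F/∂y = y/8 - 3/8.

Since d/dx[F] = ∂F/∂x + (∂F/∂y)·y' = 0, solve for y':
  (∂F/∂y)·y' = -∂F/∂x
  dy/dx = -(∂F/∂x)/(∂F/∂y) = -(2x/81 - 2/27)/(y/8 - 3/8)
        = -(2(x - 3)/81)/((y - 3)/8) = 16(3 - x)/(81(y - 3))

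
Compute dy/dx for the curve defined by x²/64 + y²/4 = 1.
Take d/dx of both sides. Since y is implicitly a function of x, the chain rule attaches a y' = dy/dx factor whenever we differentiate through y.

Set F(x, y) = (left side) − (right side), so the curve is F = 0. Differentiating each term of F:
  d/dx[x^2/64] = x/32
  d/dx[y^2/4] = y·y'/2
  d/dx[-1] = 0

Collecting, the y'-free part is the partial derivative in x and the y' coefficient is the partial derivative in y:
  ∂F/∂x = x/32
  ∂F/∂y = y/2

so d/dx[F(x, y(x))] = ∂F/∂x + (∂F/∂y)·y' = 0. Rearranging,
  dy/dx = -(∂F/∂x)/(∂F/∂y) = -(x/32)/(y/2) = -x/(16y)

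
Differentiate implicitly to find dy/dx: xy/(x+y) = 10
Take d/dx of both sides. Since y is implicitly a function of x, the chain rule attaches a y' = dy/dx factor whenever we differentiate through y.

Set F(x, y) = (left side) − (right side), so the curve is F = 0. Differentiating each term of F:
  d/dx[xy/(x + y)] = xy(-y' - 1)/(x + y)^2 + x·y'/(x + y) + y/(x + y)
  d/dx[-10] = 0

Collecting, the y'-free part is the partial derivative in x and the y' coefficient is the partial derivative in y:
  ∂F/∂x = -xy/(x + y)^2 + y/(x + y)
  ∂F/∂y = -xy/(x + y)^2 + x/(x + y)

so d/dx[F(x, y(x))] = ∂F/∂x + (∂F/∂y)·y' = 0. Rearranging,
  dy/dx = -(∂F/∂x)/(∂F/∂y) = -(-xy/(x + y)^2 + y/(x + y))/(-xy/(x + y)^2 + x/(x + y))
        = -(y^2/(x + y)^2)/(x^2/(x + y)^2) = -y^2/x^2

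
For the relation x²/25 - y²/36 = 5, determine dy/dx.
Differentiate the relation implicitly: treat y = y(x) and apply the chain rule, so every y-derivative picks up a y' = dy/dx factor.

With everything moved to the left-hand side, differentiate term by term:
  d/dx[x^2/25] = 2x/25
  d/dx[-y^2/36] = -y·y'/18
  d/dx[-5] = 0

Separating the contributions that come from x directly and those that come through y:
  without y':      2x/25
  multiplying y':  -y/18

so (2x/25) + (-y/18)·y' = 0, and therefore
  dy/dx = -(2x/25)/(-y/18) = 36x/(25y)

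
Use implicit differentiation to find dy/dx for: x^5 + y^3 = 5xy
Differentiate the relation implicitly: treat y = y(x) and apply the chain rule, so every y-derivative picks up a y' = dy/dx factor.

With everything moved to the left-hand side, differentiate term by term:
  d/dx[x^5] = 5x^4
  d/dx[-5xy] = -5x·y' - 5y
  d/dx[y^3] = 3y^2·y'

Separating the contributions that come from x directly and those that come through y:
  without y':      5x^4 - 5y
  multiplying y':  -5x + 3y^2

so (5x^4 - 5y) + (-5x + 3y^2)·y' = 0, and therefore
  dy/dx = -(5x^4 - 5y)/(-5x + 3y^2) = 5(x^4 - y)/(5x - 3y^2)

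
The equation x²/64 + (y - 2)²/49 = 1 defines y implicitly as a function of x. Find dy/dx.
Differentiate the relation implicitly: treat y = y(x) and apply the chain rule, so every y-derivative picks up a y' = dy/dx factor.

With everything moved to the left-hand side, differentiate term by term:
  d/dx[x^2/64] = x/32
  d/dx[(y - 2)^2/49] = 2·y'(y - 2)/49
  d/dx[-1] = 0

Separating the contributions that come from x directly and those that come through y:
  without y':      x/32
  multiplying y':  2y/49 - 4/49

so (x/32) + (2y/49 - 4/49)·y' = 0, and therefore
  dy/dx = -(x/32)/(2y/49 - 4/49)
        = -(x/32)/(2(y - 2)/49) = -49x/(64y - 128)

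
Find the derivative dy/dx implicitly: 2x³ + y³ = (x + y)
Differentiate the relation implicitly: treat y = y(x) and apply the chain rule, so every y-derivative picks up a y' = dy/dx factor.

With everything moved to the left-hand side, differentiate term by term:
  d/dx[2x^3] = 6x^2
  d/dx[-x] = -1
  d/dx[y^3] = 3y^2·y'
  d/dx[-y] = -y'

Separating the contributions that come from x directly and those that come through y:
  without y':      6x^2 - 1
  multiplying y':  3y^2 - 1

so (6x^2 - 1) + (3y^2 - 1)·y' = 0, and therefore
  dy/dx = -(6x^2 - 1)/(3y^2 - 1) = (1 - 6x^2)/(3y^2 - 1)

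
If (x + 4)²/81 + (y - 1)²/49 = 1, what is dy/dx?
Take d/dx of both sides. Since y is implicitly a function of x, the chain rule attaches a y' = dy/dx factor whenever we differentiate through y.

Set F(x, y) = (left side) − (right side), so the curve is F = 0. Differentiating each term of F:
  d/dx[(x + 4)^2/81] = 2x/81 + 8/81
  d/dx[(y - 1)^2/49] = 2·y'(y - 1)/49
  d/dx[-1] = 0

Collecting, the y'-free part is the partial derivative in x and the y' coefficient is the partial derivative in y:
  ∂F/∂x = 2x/81 + 8/81
  ∂F/∂y = 2y/49 - 2/49

so d/dx[F(x, y(x))] = ∂F/∂x + (∂F/∂y)·y' = 0. Rearranging,
  dy/dx = -(∂F/∂x)/(∂F/∂y) = -(2x/81 + 8/81)/(2y/49 - 2/49)
        = -(2(x + 4)/81)/(2(y - 1)/49) = 49(-x - 4)/(81(y - 1))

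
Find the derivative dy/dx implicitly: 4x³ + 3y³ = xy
Apply d/dx to both sides, remembering that y depends on x. Each occurrence of y therefore brings in a y' = dy/dx via the chain rule.

With F(x, y) equal to the left-hand side minus the right, differentiate F term by term:
  d/dx[4x^3] = 12x^2
  d/dx[-xy] = -x·y' - y
  d/dx[3y^3] = 9y^2·y'
Adding these up, d/dx[F] = 0 becomes
  (12x^2 - y) + (-x + 9y^2)·y' = 0,
so isolating y',
  dy/dx = -(12x^2 - y)/(-x + 9y^2) = (12x^2 - y)/(x - 9y^2)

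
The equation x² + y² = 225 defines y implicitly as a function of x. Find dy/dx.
Apply d/dx to both sides, remembering that y depends on x. Each occurrence of y therefore brings in a y' = dy/dx via the chain rule.

With F(x, y) equal to the left-hand side minus the right, differentiate F term by term:
  d/dx[x^2] = 2x
  d/dx[y^2] = 2y·y'
  d/dx[-225] = 0
Adding these up, d/dx[F] = 0 becomes
  (2x) + (2y)·y' = 0,
so isolating y',
  dy/dx = -(2x)/(2y) = -x/y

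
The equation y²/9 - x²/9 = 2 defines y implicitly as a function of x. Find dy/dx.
Differentiate both sides with respect to x, treating y as y(x). By the chain rule, any term containing y contributes a factor of y' = dy/dx when we differentiate it.

Move every term to one side and write the relation as F(x, y) = 0. Term by term,
  d/dx[-x^2/9] = -2x/9
  d/dx[y^2/9] = 2y·y'/9
  d/dx[-2] = 0

The pieces without y' make up ∂F/∂x and the coefficient of y' is ∂F/∂y:
  ∂F/∂x = -2x/9,
  ∂F/∂y = 2y/9.

Since d/dx[F] = ∂F/∂x + (∂F/∂y)·y' = 0, solve for y':
  (∂F/∂y)·y' = -∂F/∂x
  dy/dx = -(∂F/∂x)/(∂F/∂y) = -(-2x/9)/(2y/9) = x/y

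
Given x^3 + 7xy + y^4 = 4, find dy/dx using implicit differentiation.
Differentiate both sides with respect to x, treating y as y(x). By the chain rule, any term containing y contributes a factor of y' = dy/dx when we differentiate it.

Move every term to one side and write the relation as F(x, y) = 0. Term by term,
  d/dx[x^3] = 3x^2
  d/dx[7xy] = 7x·y' + 7y
  d/dx[y^4] = 4y^3·y'
  d/dx[-4] = 0

The pieces without y' make up ∂F/∂x and the coefficient of y' is ∂F/∂y:
  ∂F/∂x = 3x^2 + 7y,
  ∂F/∂y = 7x + 4y^3.

Since d/dx[F] = ∂F/∂x + (∂F/∂y)·y' = 0, solve for y':
  (∂F/∂y)·y' = -∂F/∂x
  dy/dx = -(∂F/∂x)/(∂F/∂y) = -(3x^2 + 7y)/(7x + 4y^3) = (-3x^2 - 7y)/(7x + 4y^3)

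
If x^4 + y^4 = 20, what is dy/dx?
Apply d/dx to both sides, remembering that y depends on x. Each occurrence of y therefore brings in a y' = dy/dx via the chain rule.

With F(x, y) equal to the left-hand side minus the right, differentiate F term by term:
  d/dx[x^4] = 4x^3
  d/dx[y^4] = 4y^3·y'
  d/dx[-20] = 0
Adding these up, d/dx[F] = 0 becomes
  (4x^3) + (4y^3)·y' = 0,
so isolating y',
  dy/dx = -(4x^3)/(4y^3) = -x^3/y^3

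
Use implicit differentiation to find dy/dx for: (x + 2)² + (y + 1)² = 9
Differentiate both sides with respect to x, treating y as y(x). By the chain rule, any term containing y contributes a factor of y' = dy/dx when we differentiate it.

Move every term to one side and write the relation as F(x, y) = 0. Term by term,
  d/dx[(x + 2)^2] = 2x + 4
  d/dx[(y + 1)^2] = 2·y'(y + 1)
  d/dx[-9] = 0

The pieces without y' make up ∂F/∂x and the coefficient of y' is ∂F/∂y:
  ∂F/∂x = 2x + 4,
  ∂F/∂y = 2y + 2.

Since d/dx[F] = ∂F/∂x + (∂F/∂y)·y' = 0, solve for y':
  (∂F/∂y)·y' = -∂F/∂x
  dy/dx = -(∂F/∂x)/(∂F/∂y) = -(2x + 4)/(2y + 2) = (-x - 2)/(y + 1)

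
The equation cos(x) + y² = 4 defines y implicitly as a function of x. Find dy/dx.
Differentiate the relation implicitly: treat y = y(x) and apply the chain rule, so every y-derivative picks up a y' = dy/dx factor.

With everything moved to the left-hand side, differentiate term by term:
  d/dx[y^2] = 2y·y'
  d/dx[cos(x)] = -sin(x)
  d/dx[-4] = 0

Separating the contributions that come from x directly and those that come through y:
  without y':      -sin(x)
  multiplying y':  2y

so (-sin(x)) + (2y)·y' = 0, and therefore
  dy/dx = -(-sin(x))/(2y) = sin(x)/(2y)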